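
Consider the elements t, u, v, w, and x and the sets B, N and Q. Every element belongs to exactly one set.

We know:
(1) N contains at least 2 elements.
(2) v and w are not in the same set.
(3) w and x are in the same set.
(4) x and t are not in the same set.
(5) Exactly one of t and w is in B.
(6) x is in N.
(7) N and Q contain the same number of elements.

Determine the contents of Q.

Q = {u, v}

From (6): x ∈ N.
(3): w matches x: w ∉ B.
(3): w matches x: w ∈ N.
(4): t ∉ N.
(5) (exactly one): t ∈ B.
(2): v ∉ N.
Suppose u ∉ Q: no assignment then satisfies all the clues, so u ∈ Q.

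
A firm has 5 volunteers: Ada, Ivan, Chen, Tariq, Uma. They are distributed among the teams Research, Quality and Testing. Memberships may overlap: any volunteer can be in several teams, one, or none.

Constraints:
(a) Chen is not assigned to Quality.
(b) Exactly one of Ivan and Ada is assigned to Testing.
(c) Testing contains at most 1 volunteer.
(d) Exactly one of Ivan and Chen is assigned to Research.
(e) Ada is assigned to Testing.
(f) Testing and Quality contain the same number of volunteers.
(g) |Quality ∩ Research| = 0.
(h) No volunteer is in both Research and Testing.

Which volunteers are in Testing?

From (a): Chen ∉ Quality.
From (e): Ada ∈ Testing.
(b) (exactly one): Ivan ∉ Testing.
(c): Testing already has 1, so the rest are out.
(h) (disjoint): Ada ∉ Research.

Testing = {Ada}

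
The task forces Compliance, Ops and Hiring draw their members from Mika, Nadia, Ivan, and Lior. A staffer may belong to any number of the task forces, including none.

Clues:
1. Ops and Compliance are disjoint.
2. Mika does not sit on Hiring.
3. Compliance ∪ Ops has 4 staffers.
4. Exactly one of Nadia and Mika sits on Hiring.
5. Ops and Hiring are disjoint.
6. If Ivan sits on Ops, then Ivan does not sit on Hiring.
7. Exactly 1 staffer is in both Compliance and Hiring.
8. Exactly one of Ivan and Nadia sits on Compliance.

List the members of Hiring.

Hiring = {Nadia}

From (2): Mika ∉ Hiring.
(4) (exactly one): Nadia ∈ Hiring.
(5) (disjoint): Nadia ∉ Ops.
Suppose Ivan ∈ Hiring: no assignment then satisfies all the clues, so Ivan ∉ Hiring.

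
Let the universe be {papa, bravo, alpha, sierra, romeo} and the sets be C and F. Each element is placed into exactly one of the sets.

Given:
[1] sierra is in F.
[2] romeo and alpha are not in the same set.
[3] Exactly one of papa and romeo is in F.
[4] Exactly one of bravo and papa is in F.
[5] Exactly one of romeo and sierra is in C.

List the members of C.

From (1): sierra ∈ F.
(5) (exactly one): romeo ∈ C.
(2): alpha ∉ C.
(3) (exactly one): papa ∈ F.
(4) (exactly one): bravo ∉ F.
Only one set left: bravo ∈ C.
Only one set left: alpha ∈ F.

C = {bravo, romeo}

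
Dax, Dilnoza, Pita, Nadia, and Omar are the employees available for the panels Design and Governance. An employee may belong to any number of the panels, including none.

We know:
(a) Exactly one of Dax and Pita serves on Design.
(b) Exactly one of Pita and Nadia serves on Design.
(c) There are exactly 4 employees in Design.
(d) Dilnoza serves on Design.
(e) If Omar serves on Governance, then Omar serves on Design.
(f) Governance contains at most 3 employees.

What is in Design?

Design = {Dax, Dilnoza, Nadia, Omar}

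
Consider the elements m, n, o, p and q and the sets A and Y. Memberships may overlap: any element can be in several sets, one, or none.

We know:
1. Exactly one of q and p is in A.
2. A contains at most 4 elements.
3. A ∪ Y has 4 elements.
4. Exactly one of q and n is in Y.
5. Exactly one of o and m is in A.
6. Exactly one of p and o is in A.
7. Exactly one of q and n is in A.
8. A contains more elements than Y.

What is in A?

A = {m, n, p}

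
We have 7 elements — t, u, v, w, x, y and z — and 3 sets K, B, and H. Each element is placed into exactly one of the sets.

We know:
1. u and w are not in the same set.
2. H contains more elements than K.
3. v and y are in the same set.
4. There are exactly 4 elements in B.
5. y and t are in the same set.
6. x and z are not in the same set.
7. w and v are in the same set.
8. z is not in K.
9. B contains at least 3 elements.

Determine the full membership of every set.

From (8): z ∉ K.
Suppose t ∈ K: no assignment then satisfies all the clues, so t ∉ K.

K = {x}; B = {t, v, w, y}; H = {u, z}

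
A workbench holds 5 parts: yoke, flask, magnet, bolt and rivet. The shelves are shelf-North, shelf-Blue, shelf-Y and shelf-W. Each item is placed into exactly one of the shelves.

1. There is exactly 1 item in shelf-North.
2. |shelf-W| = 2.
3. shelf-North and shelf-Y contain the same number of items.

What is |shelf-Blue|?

1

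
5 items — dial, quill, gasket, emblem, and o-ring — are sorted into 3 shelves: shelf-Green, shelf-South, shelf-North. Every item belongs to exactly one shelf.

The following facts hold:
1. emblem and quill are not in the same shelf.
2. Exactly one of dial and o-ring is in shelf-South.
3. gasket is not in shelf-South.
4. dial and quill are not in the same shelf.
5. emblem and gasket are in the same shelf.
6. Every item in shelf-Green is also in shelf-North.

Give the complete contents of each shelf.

shelf-Green = {}; shelf-South = {o-ring, quill}; shelf-North = {dial, emblem, gasket}

From (3): gasket ∉ shelf-South.
(5): emblem matches gasket: emblem ∉ shelf-South.
Suppose dial ∈ shelf-Green: no assignment then satisfies all the clues, so dial ∉ shelf-Green.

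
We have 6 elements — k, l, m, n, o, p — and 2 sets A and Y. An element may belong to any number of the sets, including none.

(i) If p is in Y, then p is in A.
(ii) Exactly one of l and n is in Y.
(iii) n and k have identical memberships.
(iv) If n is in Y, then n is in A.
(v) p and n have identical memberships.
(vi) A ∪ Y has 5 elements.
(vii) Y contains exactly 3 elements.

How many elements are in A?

5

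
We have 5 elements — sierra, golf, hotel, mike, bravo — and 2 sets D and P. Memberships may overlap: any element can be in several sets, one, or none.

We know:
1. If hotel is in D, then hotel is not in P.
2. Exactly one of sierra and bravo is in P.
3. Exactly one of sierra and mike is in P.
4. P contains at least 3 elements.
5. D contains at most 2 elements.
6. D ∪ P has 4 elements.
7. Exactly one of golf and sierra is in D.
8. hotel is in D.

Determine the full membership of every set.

From (8): hotel ∈ D.
(1): hotel ∉ P.
Suppose sierra ∈ D: no assignment then satisfies all the clues, so sierra ∉ D.

D = {golf, hotel}; P = {bravo, golf, mike}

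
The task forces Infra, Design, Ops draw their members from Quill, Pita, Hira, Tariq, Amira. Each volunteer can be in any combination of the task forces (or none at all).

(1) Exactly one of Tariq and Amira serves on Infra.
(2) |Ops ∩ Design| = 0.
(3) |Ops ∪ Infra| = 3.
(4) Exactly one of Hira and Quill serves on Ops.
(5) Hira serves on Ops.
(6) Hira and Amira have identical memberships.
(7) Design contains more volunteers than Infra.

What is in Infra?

Infra = {Tariq}

From (5): Hira ∈ Ops.
(4) (exactly one): Quill ∉ Ops.
(6): Amira matches Hira: Amira ∈ Ops.
Suppose Quill ∈ Infra: no assignment then satisfies all the clues, so Quill ∉ Infra.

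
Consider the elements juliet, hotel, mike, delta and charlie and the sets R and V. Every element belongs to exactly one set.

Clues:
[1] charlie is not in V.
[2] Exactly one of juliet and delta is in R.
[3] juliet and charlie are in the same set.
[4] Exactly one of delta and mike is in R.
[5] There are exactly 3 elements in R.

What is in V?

From (1): charlie ∉ V.
(3): juliet matches charlie: juliet ∉ V.
Only one set left: juliet ∈ R.
Only one set left: charlie ∈ R.
(2) (exactly one): delta ∉ R.
(4) (exactly one): mike ∈ R.
(5): R already has 3, so the rest are out.
Only one set left: hotel ∈ V.
Only one set left: delta ∈ V.

V = {delta, hotel}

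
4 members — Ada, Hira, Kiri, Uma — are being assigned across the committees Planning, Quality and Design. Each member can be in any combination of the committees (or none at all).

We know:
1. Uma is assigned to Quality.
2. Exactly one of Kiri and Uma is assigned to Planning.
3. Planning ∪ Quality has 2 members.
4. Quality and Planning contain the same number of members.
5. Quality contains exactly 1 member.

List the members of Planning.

Planning = {Kiri}

From (1): Uma ∈ Quality.
(5): Quality already has 1, so the rest are out.
Suppose Ada ∈ Planning: no assignment then satisfies all the clues, so Ada ∉ Planning.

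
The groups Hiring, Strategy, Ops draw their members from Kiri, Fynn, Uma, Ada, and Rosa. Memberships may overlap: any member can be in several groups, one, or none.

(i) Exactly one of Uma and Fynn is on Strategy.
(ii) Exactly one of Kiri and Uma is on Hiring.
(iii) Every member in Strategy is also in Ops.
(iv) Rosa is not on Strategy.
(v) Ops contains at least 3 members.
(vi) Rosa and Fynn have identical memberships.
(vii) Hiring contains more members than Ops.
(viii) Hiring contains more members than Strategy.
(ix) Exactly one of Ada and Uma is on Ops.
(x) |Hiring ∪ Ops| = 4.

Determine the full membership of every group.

Hiring = {Ada, Fynn, Rosa, Uma}; Strategy = {Uma}; Ops = {Fynn, Rosa, Uma}

From (iv): Rosa ∉ Strategy.
(vi): Fynn matches Rosa: Fynn ∉ Strategy.
(i) (exactly one): Uma ∈ Strategy.
(iii) with Uma ∈ Strategy: Uma ∈ Ops.
(ix) (exactly one): Ada ∉ Ops.
(iii) contrapositive: Ada ∉ Strategy.
Suppose Kiri ∈ Hiring: no assignment then satisfies all the clues, so Kiri ∉ Hiring.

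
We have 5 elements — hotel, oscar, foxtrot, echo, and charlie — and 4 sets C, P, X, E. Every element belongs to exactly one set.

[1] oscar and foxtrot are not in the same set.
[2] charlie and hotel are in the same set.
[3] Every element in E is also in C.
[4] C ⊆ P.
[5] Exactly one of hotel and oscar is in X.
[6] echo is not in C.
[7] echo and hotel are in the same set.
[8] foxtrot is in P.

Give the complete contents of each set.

C = {}; P = {charlie, echo, foxtrot, hotel}; X = {oscar}; E = {}

From (6): echo ∉ C.
From (8): foxtrot ∈ P.
(1): oscar ∉ P.
(3) contrapositive: echo ∉ E.
(4) contrapositive: oscar ∉ C.
(7): hotel matches echo: hotel ∉ C.
(7): hotel matches echo: hotel ∉ E.
(2): charlie matches hotel: charlie ∉ C.
(2): charlie matches hotel: charlie ∉ E.
(3) contrapositive: oscar ∉ E.
Only one set left: oscar ∈ X.
(2): charlie matches hotel: charlie ∈ P.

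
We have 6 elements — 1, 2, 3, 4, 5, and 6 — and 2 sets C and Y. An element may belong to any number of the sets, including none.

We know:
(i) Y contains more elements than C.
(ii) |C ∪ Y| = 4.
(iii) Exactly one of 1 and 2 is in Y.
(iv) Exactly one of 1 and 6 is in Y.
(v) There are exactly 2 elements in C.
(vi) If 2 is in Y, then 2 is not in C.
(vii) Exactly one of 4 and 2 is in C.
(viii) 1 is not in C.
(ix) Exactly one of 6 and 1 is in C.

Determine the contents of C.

C = {4, 6}

From (viii): 1 ∉ C.
(ix) (exactly one): 6 ∈ C.
Suppose 2 ∈ C: no assignment then satisfies all the clues, so 2 ∉ C.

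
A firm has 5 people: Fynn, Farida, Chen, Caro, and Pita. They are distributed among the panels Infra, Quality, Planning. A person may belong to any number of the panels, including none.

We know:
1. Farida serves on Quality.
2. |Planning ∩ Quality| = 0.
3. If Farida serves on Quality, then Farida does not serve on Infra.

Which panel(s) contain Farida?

Farida: Quality

From (1): Farida ∈ Quality.
(3): Farida ∉ Infra.
Suppose Farida ∈ Planning: no assignment then satisfies all the clues, so Farida ∉ Planning.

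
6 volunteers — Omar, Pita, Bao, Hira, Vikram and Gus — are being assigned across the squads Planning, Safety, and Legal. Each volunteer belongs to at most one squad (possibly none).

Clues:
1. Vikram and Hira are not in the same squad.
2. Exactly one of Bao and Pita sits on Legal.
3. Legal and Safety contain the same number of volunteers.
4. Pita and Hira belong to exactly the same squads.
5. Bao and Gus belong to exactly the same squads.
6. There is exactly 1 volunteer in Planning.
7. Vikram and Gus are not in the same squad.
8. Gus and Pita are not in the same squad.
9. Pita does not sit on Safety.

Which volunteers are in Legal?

Legal = {Hira, Pita}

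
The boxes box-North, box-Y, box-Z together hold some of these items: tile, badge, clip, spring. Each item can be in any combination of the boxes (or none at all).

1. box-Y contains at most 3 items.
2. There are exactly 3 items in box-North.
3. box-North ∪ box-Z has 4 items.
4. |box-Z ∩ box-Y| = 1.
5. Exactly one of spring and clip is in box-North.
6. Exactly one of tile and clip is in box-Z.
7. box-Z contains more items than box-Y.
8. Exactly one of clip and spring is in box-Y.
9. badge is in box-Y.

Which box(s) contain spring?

spring: box-Z

From (9): badge ∈ box-Y.
Suppose spring ∈ box-North: no assignment then satisfies all the clues, so spring ∉ box-North.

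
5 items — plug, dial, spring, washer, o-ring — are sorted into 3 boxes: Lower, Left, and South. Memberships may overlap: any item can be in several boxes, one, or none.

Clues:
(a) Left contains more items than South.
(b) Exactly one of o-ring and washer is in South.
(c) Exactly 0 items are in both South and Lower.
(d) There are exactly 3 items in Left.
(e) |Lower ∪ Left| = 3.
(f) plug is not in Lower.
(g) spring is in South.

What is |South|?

2

From (f): plug ∉ Lower.
From (g): spring ∈ South.
Suppose plug ∈ South: no assignment then satisfies all the clues, so plug ∉ South.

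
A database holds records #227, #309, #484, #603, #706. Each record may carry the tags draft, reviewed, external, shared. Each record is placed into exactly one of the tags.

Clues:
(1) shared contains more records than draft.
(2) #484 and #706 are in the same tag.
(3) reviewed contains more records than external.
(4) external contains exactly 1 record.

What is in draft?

draft = {}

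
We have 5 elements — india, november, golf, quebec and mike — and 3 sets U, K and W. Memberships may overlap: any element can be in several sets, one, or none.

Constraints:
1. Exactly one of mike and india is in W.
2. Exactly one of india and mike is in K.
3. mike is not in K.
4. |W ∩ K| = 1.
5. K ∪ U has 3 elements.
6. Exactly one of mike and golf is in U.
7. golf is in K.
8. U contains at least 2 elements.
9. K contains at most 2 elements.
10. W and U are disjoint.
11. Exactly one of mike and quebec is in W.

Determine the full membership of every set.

U = {golf, november}; K = {golf, india}; W = {india, quebec}

From (3): mike ∉ K.
From (7): golf ∈ K.
(2) (exactly one): india ∈ K.
(9): K already has 2, so the rest are out.
Suppose india ∈ U: no assignment then satisfies all the clues, so india ∉ U.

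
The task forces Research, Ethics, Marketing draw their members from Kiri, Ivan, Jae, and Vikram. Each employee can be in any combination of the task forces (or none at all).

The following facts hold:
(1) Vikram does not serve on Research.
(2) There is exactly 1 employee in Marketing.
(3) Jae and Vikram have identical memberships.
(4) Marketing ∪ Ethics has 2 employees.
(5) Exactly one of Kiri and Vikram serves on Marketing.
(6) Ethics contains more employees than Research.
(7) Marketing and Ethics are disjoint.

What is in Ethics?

Ethics = {Ivan}

From (1): Vikram ∉ Research.
(3): Jae matches Vikram: Jae ∉ Research.
Suppose Kiri ∈ Ethics: no assignment then satisfies all the clues, so Kiri ∉ Ethics.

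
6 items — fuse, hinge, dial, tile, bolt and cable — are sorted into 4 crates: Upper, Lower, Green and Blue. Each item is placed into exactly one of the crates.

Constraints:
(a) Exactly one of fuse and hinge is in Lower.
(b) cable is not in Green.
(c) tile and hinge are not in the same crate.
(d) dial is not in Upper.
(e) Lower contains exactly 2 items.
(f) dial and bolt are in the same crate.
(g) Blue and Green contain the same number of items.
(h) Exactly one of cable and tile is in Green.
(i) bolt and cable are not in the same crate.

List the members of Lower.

Lower = {cable, hinge}

From (b): cable ∉ Green.
From (d): dial ∉ Upper.
(f): bolt matches dial: bolt ∉ Upper.
(h) (exactly one): tile ∈ Green.
(c): hinge ∉ Green.
Suppose fuse ∈ Lower: no assignment then satisfies all the clues, so fuse ∉ Lower.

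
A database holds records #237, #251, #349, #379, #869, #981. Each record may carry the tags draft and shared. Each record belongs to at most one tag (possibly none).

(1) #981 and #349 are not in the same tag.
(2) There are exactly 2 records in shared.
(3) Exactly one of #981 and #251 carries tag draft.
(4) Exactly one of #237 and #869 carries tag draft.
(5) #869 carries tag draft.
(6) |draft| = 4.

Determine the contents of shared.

shared = {#237, #981}

From (5): #869 ∈ draft.
(4) (exactly one): #237 ∉ draft.
Suppose #237 ∉ shared: no assignment then satisfies all the clues, so #237 ∈ shared.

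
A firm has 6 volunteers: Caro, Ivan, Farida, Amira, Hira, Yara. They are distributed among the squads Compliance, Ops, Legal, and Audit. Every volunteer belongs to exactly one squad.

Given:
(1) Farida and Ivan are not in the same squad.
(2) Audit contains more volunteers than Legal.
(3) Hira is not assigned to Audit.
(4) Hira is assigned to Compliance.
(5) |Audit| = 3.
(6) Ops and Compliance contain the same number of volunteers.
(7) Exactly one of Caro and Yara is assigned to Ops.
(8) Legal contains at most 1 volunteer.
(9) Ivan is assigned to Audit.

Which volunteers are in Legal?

Legal = {Farida}

From (3): Hira ∉ Audit.
From (4): Hira ∈ Compliance.
From (9): Ivan ∈ Audit.
(1): Farida ∉ Audit.
Suppose Caro ∈ Legal: no assignment then satisfies all the clues, so Caro ∉ Legal.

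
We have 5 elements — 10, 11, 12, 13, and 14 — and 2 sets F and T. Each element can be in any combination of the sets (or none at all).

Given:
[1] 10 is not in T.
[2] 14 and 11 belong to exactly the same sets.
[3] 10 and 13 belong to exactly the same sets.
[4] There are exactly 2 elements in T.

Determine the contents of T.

T = {11, 14}

From (1): 10 ∉ T.
(3): 13 matches 10: 13 ∉ T.
Suppose 11 ∉ T: no assignment then satisfies all the clues, so 11 ∈ T.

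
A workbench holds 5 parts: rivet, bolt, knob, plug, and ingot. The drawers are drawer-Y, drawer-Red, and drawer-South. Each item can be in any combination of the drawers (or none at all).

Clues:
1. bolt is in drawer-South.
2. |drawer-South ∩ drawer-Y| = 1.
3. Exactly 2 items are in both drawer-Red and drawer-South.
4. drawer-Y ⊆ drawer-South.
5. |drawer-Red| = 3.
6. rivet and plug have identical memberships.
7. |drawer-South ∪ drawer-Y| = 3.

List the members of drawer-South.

drawer-South = {bolt, plug, rivet}

From (1): bolt ∈ drawer-South.
Suppose rivet ∉ drawer-South: no assignment then satisfies all the clues, so rivet ∈ drawer-South.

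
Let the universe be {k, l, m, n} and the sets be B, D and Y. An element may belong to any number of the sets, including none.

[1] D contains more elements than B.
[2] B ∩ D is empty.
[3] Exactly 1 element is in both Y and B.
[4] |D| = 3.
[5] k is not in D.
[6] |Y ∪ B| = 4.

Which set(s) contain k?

k: B, Y

From (5): k ∉ D.
(4): only 3 candidates remain for D, so all are in.
(2) (disjoint): l ∉ B.
(2) (disjoint): m ∉ B.
(2) (disjoint): n ∉ B.
Suppose k ∉ B: no assignment then satisfies all the clues, so k ∈ B.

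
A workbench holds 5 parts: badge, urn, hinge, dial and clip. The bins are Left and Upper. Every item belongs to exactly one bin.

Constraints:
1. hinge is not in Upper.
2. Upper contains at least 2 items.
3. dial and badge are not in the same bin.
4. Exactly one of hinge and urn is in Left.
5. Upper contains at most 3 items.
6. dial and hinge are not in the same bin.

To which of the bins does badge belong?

badge: Left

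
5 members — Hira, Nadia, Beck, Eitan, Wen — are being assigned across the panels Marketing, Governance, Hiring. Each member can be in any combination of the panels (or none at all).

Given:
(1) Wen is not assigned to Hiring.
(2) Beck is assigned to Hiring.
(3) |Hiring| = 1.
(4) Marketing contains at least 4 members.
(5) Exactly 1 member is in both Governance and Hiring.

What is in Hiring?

From (1): Wen ∉ Hiring.
From (2): Beck ∈ Hiring.
(3): Hiring already has 1, so the rest are out.

Hiring = {Beck}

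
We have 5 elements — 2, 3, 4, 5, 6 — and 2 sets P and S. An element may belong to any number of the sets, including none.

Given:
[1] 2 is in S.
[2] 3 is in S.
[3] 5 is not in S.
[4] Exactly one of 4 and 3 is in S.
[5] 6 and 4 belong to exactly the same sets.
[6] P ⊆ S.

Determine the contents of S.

S = {2, 3}

From (1): 2 ∈ S.
From (2): 3 ∈ S.
From (3): 5 ∉ S.
(4) (exactly one): 4 ∉ S.
(5): 6 matches 4: 6 ∉ S.
(6) contrapositive: 4 ∉ P.
(6) contrapositive: 5 ∉ P.
(6) contrapositive: 6 ∉ P.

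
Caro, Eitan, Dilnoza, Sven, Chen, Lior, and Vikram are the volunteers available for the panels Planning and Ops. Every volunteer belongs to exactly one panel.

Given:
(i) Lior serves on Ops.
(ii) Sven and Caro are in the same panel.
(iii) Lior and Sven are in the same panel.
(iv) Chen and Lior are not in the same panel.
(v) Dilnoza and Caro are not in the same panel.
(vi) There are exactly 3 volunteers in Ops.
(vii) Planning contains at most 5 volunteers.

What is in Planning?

From (i): Lior ∈ Ops.
(iii): Sven matches Lior: Sven ∉ Planning.
(iii): Sven matches Lior: Sven ∈ Ops.
(iv): Chen ∉ Ops.
Only one panel left: Chen ∈ Planning.
(ii): Caro matches Sven: Caro ∉ Planning.
(ii): Caro matches Sven: Caro ∈ Ops.
(v): Dilnoza ∉ Ops.
(vi): Ops already has 3, so the rest are out.
Only one panel left: Eitan ∈ Planning.
Only one panel left: Dilnoza ∈ Planning.
Only one panel left: Vikram ∈ Planning.

Planning = {Chen, Dilnoza, Eitan, Vikram}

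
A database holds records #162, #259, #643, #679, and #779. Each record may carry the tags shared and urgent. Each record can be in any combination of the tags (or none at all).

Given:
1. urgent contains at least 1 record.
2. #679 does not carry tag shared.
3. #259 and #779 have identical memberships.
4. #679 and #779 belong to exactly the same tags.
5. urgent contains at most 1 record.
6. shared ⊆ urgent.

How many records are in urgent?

1

From (2): #679 ∉ shared.
(4): #779 matches #679: #779 ∉ shared.
(3): #259 matches #779: #259 ∉ shared.
Suppose #259 ∈ urgent: no assignment then satisfies all the clues, so #259 ∉ urgent.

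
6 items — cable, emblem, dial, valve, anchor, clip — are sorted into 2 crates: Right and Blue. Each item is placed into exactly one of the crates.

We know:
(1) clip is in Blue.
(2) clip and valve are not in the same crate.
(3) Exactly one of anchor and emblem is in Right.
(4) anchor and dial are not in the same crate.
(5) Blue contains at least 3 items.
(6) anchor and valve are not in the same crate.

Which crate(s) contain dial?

dial: Right

From (1): clip ∈ Blue.
(2): valve ∉ Blue.
Only one crate left: valve ∈ Right.
(6): anchor ∉ Right.
Only one crate left: anchor ∈ Blue.
(3) (exactly one): emblem ∈ Right.
(4): dial ∉ Blue.
(5): only 3 candidates remain for Blue, so all are in.
Only one crate left: dial ∈ Right.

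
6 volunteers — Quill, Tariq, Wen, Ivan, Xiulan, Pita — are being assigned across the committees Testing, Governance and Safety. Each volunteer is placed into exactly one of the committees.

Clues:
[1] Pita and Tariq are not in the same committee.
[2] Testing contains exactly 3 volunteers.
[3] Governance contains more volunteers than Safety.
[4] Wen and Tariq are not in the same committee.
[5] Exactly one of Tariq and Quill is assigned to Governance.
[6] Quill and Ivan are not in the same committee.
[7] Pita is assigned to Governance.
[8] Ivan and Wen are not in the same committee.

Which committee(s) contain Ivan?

Ivan: Testing

From (7): Pita ∈ Governance.
(1): Tariq ∉ Governance.
(5) (exactly one): Quill ∈ Governance.
(6): Ivan ∉ Governance.
Suppose Ivan ∉ Testing: no assignment then satisfies all the clues, so Ivan ∈ Testing.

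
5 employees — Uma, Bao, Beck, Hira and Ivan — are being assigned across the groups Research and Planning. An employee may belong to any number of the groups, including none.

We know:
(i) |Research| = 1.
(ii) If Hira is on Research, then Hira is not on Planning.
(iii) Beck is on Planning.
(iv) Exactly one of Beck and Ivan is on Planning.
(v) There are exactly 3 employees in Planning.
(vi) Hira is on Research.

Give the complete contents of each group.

Research = {Hira}; Planning = {Bao, Beck, Uma}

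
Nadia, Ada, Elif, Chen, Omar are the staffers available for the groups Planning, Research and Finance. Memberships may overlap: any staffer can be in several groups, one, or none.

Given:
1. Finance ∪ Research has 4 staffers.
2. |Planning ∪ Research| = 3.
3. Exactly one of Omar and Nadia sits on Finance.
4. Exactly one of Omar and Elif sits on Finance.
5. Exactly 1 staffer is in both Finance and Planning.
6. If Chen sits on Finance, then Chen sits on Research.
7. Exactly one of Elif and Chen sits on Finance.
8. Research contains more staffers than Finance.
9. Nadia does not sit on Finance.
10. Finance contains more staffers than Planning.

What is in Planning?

Planning = {Chen}

From (9): Nadia ∉ Finance.
(3) (exactly one): Omar ∈ Finance.
(4) (exactly one): Elif ∉ Finance.
(7) (exactly one): Chen ∈ Finance.
(6): Chen ∈ Research.
Suppose Nadia ∈ Planning: no assignment then satisfies all the clues, so Nadia ∉ Planning.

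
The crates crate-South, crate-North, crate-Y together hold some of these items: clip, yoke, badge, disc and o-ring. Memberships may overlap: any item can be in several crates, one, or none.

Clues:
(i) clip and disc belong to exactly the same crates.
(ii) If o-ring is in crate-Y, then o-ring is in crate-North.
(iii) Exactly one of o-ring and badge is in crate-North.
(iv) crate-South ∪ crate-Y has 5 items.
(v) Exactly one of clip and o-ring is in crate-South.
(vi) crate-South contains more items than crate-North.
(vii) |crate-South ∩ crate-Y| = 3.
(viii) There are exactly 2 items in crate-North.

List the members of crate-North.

crate-North = {o-ring, yoke}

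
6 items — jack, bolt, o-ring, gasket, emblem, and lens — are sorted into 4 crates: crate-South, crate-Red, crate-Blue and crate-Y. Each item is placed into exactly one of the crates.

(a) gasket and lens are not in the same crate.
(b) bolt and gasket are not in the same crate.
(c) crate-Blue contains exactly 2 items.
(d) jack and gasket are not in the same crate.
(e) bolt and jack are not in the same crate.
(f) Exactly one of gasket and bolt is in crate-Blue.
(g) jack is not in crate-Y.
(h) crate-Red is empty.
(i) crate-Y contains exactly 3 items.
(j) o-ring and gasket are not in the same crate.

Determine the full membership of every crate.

crate-South = {jack}; crate-Red = {}; crate-Blue = {emblem, gasket}; crate-Y = {bolt, lens, o-ring}

From (g): jack ∉ crate-Y.
(h): crate-Red already has 0, so the rest are out.
Suppose jack ∉ crate-South: no assignment then satisfies all the clues, so jack ∈ crate-South.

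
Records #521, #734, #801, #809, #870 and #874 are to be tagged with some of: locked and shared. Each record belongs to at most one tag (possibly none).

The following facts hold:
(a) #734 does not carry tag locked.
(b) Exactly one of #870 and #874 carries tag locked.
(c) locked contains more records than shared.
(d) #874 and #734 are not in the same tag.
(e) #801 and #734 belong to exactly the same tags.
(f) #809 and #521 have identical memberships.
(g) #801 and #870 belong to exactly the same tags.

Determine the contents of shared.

shared = {}

From (a): #734 ∉ locked.
(e): #801 matches #734: #801 ∉ locked.
(g): #870 matches #801: #870 ∉ locked.
(b) (exactly one): #874 ∈ locked.
Suppose #521 ∈ shared: no assignment then satisfies all the clues, so #521 ∉ shared.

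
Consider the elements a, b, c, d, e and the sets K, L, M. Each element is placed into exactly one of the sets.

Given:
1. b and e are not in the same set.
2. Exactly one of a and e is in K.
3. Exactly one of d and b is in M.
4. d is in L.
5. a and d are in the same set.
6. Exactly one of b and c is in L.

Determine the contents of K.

From (4): d ∈ L.
(3) (exactly one): b ∈ M.
(5): a matches d: a ∉ K.
(5): a matches d: a ∈ L.
(6) (exactly one): c ∈ L.
(1): e ∉ M.
(2) (exactly one): e ∈ K.

K = {e}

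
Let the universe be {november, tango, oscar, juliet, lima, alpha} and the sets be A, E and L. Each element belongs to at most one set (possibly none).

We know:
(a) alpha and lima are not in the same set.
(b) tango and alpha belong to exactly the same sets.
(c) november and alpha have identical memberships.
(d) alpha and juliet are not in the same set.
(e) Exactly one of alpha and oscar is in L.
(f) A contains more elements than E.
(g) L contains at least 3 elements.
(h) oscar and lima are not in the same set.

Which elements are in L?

L = {alpha, november, tango}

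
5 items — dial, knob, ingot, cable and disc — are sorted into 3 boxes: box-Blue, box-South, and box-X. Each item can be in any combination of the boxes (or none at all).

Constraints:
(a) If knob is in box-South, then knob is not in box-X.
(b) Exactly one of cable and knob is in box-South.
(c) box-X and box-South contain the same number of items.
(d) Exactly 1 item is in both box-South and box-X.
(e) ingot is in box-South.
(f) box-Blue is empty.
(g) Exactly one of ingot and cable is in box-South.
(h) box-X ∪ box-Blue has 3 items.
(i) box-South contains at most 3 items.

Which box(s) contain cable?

From (e): ingot ∈ box-South.
(f): box-Blue already has 0, so the rest are out.
(g) (exactly one): cable ∉ box-South.
(b) (exactly one): knob ∈ box-South.
(a): knob ∉ box-X.
Suppose cable ∉ box-X: no assignment then satisfies all the clues, so cable ∈ box-X.

cable: box-X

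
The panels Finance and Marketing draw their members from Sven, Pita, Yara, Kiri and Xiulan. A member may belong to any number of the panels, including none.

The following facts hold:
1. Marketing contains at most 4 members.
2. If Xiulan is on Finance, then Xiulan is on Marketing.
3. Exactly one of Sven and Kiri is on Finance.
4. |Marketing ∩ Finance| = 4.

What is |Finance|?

4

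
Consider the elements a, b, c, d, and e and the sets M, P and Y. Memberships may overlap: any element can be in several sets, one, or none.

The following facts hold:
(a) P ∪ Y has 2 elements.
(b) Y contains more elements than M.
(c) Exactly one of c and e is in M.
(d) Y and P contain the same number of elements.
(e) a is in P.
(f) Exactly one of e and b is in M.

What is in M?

M = {e}

From (e): a ∈ P.
Suppose a ∈ M: no assignment then satisfies all the clues, so a ∉ M.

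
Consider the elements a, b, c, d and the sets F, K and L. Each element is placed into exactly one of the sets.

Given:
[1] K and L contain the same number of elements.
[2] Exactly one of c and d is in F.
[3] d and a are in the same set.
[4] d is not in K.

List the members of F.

F = {a, d}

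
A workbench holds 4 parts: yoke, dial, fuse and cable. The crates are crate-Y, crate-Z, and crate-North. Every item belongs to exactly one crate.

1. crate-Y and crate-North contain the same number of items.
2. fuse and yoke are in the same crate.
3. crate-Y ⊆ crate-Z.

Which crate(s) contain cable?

cable: crate-Z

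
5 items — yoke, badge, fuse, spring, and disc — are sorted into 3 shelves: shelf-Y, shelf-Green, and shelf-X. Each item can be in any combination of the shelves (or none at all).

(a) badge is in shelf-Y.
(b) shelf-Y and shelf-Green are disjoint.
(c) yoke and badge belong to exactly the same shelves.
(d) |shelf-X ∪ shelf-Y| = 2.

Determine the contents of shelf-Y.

From (a): badge ∈ shelf-Y.
(b) (disjoint): badge ∉ shelf-Green.
(c): yoke matches badge: yoke ∈ shelf-Y.
(c): yoke matches badge: yoke ∉ shelf-Green.
Suppose fuse ∈ shelf-Y: no assignment then satisfies all the clues, so fuse ∉ shelf-Y.

shelf-Y = {badge, yoke}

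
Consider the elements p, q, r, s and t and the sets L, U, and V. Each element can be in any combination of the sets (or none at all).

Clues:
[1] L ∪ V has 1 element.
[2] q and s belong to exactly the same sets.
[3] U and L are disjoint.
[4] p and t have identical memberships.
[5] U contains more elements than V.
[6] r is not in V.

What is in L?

From (6): r ∉ V.
Suppose p ∈ L: no assignment then satisfies all the clues, so p ∉ L.

L = {r}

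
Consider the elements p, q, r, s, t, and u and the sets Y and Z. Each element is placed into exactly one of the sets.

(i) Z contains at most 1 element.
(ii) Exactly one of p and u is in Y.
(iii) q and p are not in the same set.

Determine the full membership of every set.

Y = {q, r, s, t, u}; Z = {p}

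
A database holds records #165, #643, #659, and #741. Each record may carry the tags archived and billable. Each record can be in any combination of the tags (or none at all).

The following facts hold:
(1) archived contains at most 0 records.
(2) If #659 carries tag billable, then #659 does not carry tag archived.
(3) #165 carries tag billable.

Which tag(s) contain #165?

#165: billable

From (3): #165 ∈ billable.
(1): archived already has 0, so the rest are out.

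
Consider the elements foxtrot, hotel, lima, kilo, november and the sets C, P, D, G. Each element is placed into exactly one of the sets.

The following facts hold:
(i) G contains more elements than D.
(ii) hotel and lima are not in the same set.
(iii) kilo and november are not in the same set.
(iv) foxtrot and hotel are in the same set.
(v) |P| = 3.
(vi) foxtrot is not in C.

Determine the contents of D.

D = {}

From (vi): foxtrot ∉ C.
(iv): hotel matches foxtrot: hotel ∉ C.
Suppose foxtrot ∈ D: no assignment then satisfies all the clues, so foxtrot ∉ D.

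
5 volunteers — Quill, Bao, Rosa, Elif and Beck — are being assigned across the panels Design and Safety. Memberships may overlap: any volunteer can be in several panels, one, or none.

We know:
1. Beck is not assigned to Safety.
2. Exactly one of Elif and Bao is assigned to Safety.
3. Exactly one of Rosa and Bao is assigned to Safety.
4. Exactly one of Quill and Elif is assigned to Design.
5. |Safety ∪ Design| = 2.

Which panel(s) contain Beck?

From (1): Beck ∉ Safety.
Suppose Beck ∈ Design: no assignment then satisfies all the clues, so Beck ∉ Design.

Beck: none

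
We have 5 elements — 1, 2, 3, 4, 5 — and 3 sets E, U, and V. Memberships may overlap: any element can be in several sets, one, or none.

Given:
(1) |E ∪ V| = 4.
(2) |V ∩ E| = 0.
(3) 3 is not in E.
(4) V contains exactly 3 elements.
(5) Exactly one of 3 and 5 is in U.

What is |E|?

1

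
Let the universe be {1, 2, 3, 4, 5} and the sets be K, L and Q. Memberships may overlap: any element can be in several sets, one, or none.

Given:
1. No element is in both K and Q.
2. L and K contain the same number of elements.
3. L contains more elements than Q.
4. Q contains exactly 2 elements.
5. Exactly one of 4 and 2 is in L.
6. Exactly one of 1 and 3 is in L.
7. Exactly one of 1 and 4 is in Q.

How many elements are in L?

3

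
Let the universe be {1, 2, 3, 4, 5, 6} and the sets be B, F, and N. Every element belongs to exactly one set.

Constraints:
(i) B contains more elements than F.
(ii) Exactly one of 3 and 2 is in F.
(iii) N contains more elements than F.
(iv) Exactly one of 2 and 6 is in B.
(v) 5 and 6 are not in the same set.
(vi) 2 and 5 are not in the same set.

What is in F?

F = {2}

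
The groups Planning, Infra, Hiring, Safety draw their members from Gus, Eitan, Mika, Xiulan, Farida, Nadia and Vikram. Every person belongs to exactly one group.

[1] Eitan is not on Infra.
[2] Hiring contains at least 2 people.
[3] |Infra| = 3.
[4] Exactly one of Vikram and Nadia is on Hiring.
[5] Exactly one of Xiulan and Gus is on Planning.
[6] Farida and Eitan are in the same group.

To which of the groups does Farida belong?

Farida: Hiring

From (1): Eitan ∉ Infra.
(6): Farida matches Eitan: Farida ∉ Infra.
Suppose Farida ∈ Planning: no assignment then satisfies all the clues, so Farida ∉ Planning.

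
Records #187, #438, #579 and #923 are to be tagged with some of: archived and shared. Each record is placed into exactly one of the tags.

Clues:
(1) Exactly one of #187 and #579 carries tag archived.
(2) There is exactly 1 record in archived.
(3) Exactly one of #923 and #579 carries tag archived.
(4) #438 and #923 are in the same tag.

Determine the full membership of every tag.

archived = {#579}; shared = {#187, #438, #923}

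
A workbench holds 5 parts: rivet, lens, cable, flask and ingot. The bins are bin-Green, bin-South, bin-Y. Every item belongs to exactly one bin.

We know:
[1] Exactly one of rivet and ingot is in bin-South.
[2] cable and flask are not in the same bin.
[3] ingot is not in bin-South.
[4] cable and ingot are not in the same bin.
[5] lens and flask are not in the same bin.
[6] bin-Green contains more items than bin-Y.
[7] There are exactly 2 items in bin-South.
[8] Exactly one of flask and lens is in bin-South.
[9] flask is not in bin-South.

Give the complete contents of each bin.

bin-Green = {flask, ingot}; bin-South = {lens, rivet}; bin-Y = {cable}

From (3): ingot ∉ bin-South.
From (9): flask ∉ bin-South.
(1) (exactly one): rivet ∈ bin-South.
(8) (exactly one): lens ∈ bin-South.
(7): bin-South already has 2, so the rest are out.
Suppose cable ∈ bin-Green: no assignment then satisfies all the clues, so cable ∉ bin-Green.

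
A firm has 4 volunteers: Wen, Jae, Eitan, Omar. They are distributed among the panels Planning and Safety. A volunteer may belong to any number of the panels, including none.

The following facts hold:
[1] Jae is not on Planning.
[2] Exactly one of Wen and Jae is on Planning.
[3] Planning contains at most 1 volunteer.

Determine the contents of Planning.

Planning = {Wen}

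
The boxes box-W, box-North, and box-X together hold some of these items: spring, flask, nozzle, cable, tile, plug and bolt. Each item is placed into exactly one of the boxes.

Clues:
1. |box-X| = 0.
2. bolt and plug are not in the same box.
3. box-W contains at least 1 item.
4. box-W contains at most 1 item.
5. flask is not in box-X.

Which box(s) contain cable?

From (5): flask ∉ box-X.
(1): box-X already has 0, so the rest are out.
Suppose cable ∈ box-W: no assignment then satisfies all the clues, so cable ∉ box-W.

cable: box-North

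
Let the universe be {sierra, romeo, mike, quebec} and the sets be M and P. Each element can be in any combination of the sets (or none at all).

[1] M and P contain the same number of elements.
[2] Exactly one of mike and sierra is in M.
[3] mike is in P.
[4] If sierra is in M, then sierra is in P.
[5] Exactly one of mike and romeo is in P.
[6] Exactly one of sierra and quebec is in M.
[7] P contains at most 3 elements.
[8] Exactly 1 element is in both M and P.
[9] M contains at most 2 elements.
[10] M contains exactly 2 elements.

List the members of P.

P = {mike, sierra}

From (3): mike ∈ P.
(5) (exactly one): romeo ∉ P.
Suppose sierra ∉ P: no assignment then satisfies all the clues, so sierra ∈ P.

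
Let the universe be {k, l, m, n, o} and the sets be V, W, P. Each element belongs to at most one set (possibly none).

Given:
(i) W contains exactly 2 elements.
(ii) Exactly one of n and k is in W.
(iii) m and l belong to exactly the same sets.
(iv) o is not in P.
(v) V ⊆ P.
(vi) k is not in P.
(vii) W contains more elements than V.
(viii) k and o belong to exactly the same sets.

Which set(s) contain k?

k: W

From (iv): o ∉ P.
From (vi): k ∉ P.
(v) contrapositive: k ∉ V.
(v) contrapositive: o ∉ V.
Suppose k ∉ W: no assignment then satisfies all the clues, so k ∈ W.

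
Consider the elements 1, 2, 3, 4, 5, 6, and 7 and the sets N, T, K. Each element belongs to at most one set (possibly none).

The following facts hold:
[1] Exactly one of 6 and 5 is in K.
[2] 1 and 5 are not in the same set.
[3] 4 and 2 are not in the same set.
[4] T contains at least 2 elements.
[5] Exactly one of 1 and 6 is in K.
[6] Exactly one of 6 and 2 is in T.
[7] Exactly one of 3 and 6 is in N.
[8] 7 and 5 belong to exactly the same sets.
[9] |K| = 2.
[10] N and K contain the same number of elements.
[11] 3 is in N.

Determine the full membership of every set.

From (11): 3 ∈ N.
(7) (exactly one): 6 ∉ N.
Suppose 1 ∉ N: no assignment then satisfies all the clues, so 1 ∈ N.

N = {1, 3}; T = {2, 5, 7}; K = {4, 6}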